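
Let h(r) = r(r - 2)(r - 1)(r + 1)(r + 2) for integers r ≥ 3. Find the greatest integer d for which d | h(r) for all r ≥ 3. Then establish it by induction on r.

d = 120

Computing the first values: h(3) = 120 and h(4) = 720; gcd(120, 720) = 120, so d ≤ 120.
We prove 120 | r(r - 2)(r - 1)(r + 1)(r + 2) for all r ≥ 3 by induction on r.
When r = 3: h(3) = 120 = 120·(1), so 120 | h(3).
Inductive step: assume the claim holds for r = m, i.e. 120 | h(m). Then
h(m+1) − h(m) = (m-1)·m·(m+1)·(m+2)·(m+3) − (m-2)·(m-1)·m·(m+1)·(m+2) = (m-1)·m·(m+1)·(m+2)·[(m+3) − (m-2)] = 5·(m-1)·m·(m+1)·(m+2). The product of 4 consecutive integers is divisible by (4)! = 24, so h(m+1) − h(m) is divisible by 5·24 = 120. By the inductive hypothesis 120 | h(m), hence 120 | h(m+1).
Hence, by induction on r, the claim holds for every r ≥ 3.
Therefore the largest such d is 120.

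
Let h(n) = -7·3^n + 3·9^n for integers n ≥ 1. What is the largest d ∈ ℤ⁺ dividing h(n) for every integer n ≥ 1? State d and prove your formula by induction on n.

Computing the first values: h(1) = 6 and h(2) = 180; gcd(6, 180) = 6, so d ≤ 6.
We prove 6 | -7·3^n + 3·9^n for all n ≥ 1 by induction on n.
Base step (n = 1): h(1) = 6 = 6·(1), so 6 | h(1).
For the inductive step, assume it holds for an arbitrary j ≥ 1, i.e. 6 | h(j). Then
h(j+1) − 9·h(j) = (-7·3^(j+1) + 3·9^(j+1)) − 9·(-7·3^j + 3·9^j) = (-7)·3^j·(3 − 9) = (42)·3^j. Since 6 | h(j) by the inductive hypothesis, 6 | 9·h(j); and 6 | 42 since 42 = 6·7. Therefore 6 | h(j+1).
Hence, by induction on n, the claim holds for every n ≥ 1.
Therefore the largest such d is 6.

d = 6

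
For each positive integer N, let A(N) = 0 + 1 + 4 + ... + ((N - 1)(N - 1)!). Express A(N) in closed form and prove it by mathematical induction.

We claim A(N) = N! - 1 for all N ≥ 1.
Base step (N = 1): A(1) = 0, and the closed form gives 0. They agree.
Inductive step: suppose the statement holds for some r ≥ 1, so A(r) = r! - 1.
Then A(r+1) = A(r) + (r·r!) = (r! - 1) + (r·r!).
Simplifying, A(r+1) = (r+1)! - 1,
which is the closed form with N = r+1.
Hence, by induction on N, the claim holds for every N ≥ 1.

A(N) = N! - 1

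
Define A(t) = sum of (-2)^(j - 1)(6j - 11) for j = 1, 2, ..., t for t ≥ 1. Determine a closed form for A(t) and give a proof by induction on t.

We claim A(t) = (-2)^t(-2t + 3) - 3 for all t ≥ 1.
Base case (t = 1): A(1) = -5, and the closed form gives -5. They agree.
Inductive step: suppose the statement holds for some j ≥ 1, so A(j) = (-2)^j(-2j + 3) - 3.
Then A(j+1) = A(j) + ((-2)^j(6j - 5)) = ((-2)^j(-2j + 3) - 3) + ((-2)^j(6j - 5)).
Simplifying, A(j+1) = (-2)^(j + 1) + (-2)^(j + 2)j - 3 = (-2)^(j+1)(-2(j+1) + 3) - 3,
which is the closed form with t = j+1.
By induction, the statement is established for all t ≥ 1.

A(t) = (-2)^t(-2t + 3) - 3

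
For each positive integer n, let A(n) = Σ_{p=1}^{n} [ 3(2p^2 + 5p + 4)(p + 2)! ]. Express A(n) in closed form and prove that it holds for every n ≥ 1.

A(n) = (6n + 3)(n + 3)! - 18

We claim A(n) = (6n + 3)(n + 3)! - 18 for all n ≥ 1.
For the base case n = 1: A(1) = 198, and the closed form gives 198. They agree.
Inductive step: assume the claim holds for n = p, so A(p) = (6p + 3)(p + 3)! - 18.
Then A(p+1) = A(p) + (3(2p^2 + 9p + 11)(p + 3)!) = ((6p + 3)(p + 3)! - 18) + (3(2p^2 + 9p + 11)(p + 3)!).
Simplifying, A(p+1) = (6(p+1) + 3)((p+1) + 3)! - 18,
which is the closed form with n = p+1.
By induction, the statement is established for all n ≥ 1.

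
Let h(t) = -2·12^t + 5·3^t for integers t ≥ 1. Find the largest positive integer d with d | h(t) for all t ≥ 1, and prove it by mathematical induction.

Computing the first values: h(1) = -9 and h(2) = -243; gcd(-9, -243) = 9, so d ≤ 9.
We prove 9 | -2·12^t + 5·3^t for all t ≥ 1 by induction on t.
For the base case t = 1: h(1) = -9 = 9·(-1), so 9 | h(1).
Inductive step: suppose the statement holds for some j ≥ 1, i.e. 9 | h(j). Then
h(j+1) − 12·h(j) = (-2·12^(j+1) + 5·3^(j+1)) − 12·(-2·12^j + 5·3^j) = (5)·3^j·(3 − 12) = (-45)·3^j. Since 9 | h(j) by the inductive hypothesis, 9 | 12·h(j); and 9 | -45 since -45 = 9·-5. Therefore 9 | h(j+1).
By induction, the statement is established for all t ≥ 1.
Therefore the largest such d is 9.

d = 9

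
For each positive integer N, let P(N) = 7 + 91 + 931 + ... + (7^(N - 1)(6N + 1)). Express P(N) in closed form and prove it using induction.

P(N) = 7^N·N

We claim P(N) = 7^N·N for all N ≥ 1.
When N = 1: P(1) = 7, and the closed form gives 7. They agree.
For the inductive step, assume it holds for an arbitrary m ≥ 1, so P(m) = 7^m·m.
Then P(m+1) = P(m) + (7^m(6m + 7)) = (7^m·m) + (7^m(6m + 7)).
Simplifying, P(m+1) = 7^(m + 1)(m + 1) = 7^(m+1)·(m+1),
which is the closed form with N = m+1.
By the principle of mathematical induction, the result holds for all N ≥ 1.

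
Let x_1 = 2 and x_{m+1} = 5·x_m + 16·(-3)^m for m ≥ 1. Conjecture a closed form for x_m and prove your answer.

Computing the first terms: x_1 = 2, x_2 = -38, x_3 = -46. This suggests x_m = -2(-3)^m - 4·5^(m - 1).
Base step (m = 1): the formula gives 2 = 2 = x_1.
Suppose the result is true for m = j, so x_j = -2(-3)^j - 4·5^(j - 1).
Then x_{j+1} = 5·x_j + 16·(-3)^j = 5·(-2(-3)^j - 4·5^(j - 1)) + 16·(-3)^j = -2(-3)^(j + 1) - 4·5^j = -2(-3)^(j+1) - 4·5^((j+1) - 1),
which is the claimed formula at m = j+1.
Hence, by induction on m, the claim holds for every m ≥ 1.

x_m = -2(-3)^m - 4·5^(m - 1)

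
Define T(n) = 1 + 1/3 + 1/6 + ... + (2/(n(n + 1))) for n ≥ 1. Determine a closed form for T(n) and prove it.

T(n) = 2n/(n + 1)

We claim T(n) = 2n/(n + 1) for all n ≥ 1.
Base case (n = 1): T(1) = 1, and the closed form gives 1. They agree.
Inductive step: assume the claim holds for n = m, so T(m) = 2m/(m + 1).
Then T(m+1) = T(m) + (2/((m + 1)(m + 2))) = (2m/(m + 1)) + (2/((m + 1)(m + 2))).
Simplifying, T(m+1) = 2(m + 1)/(m + 2) = 2(m+1)/((m+1) + 1),
which is the closed form with n = m+1.
Hence, by induction on n, the claim holds for every n ≥ 1.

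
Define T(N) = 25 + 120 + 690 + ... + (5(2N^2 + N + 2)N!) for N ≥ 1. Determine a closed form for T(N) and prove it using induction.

T(N) = (10N + 5)(N + 1)! - 5

We claim T(N) = (10N + 5)(N + 1)! - 5 for all N ≥ 1.
For the base case N = 1: T(1) = 25, and the closed form gives 25. They agree.
Suppose the result is true for N = p, so T(p) = (10p + 5)(p + 1)! - 5.
Then T(p+1) = T(p) + (5(2p^2 + 5p + 5)(p + 1)!) = ((10p + 5)(p + 1)! - 5) + (5(2p^2 + 5p + 5)(p + 1)!).
Simplifying, T(p+1) = (10(p+1) + 5)((p+1) + 1)! - 5,
which is the closed form with N = p+1.
By the principle of mathematical induction, the result holds for all N ≥ 1.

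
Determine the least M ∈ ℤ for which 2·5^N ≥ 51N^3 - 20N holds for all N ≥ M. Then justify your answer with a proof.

At N = 5: 6250 < 6275, so the inequality fails and M ≥ 6. We prove 2·5^N ≥ 51N^3 - 20N for all N ≥ 6.
Base step (N = 6): 2·5^N = 31250 and 51N^3 - 20N = 10896, so 31250 ≥ 10896.
Suppose the result is true for N = j, so 2·5^j ≥ 51j^3 - 20j.
Then 2·5^(j + 1) = 5·(2·5^j) ≥ 5·(51j^3 - 20j).
Also, for j ≥ 6 we have 5·(51j^3 - 20j) ≥ 51(j+1)^3 - 20(j+1), since 5·(51j^3 - 20j) − (51(j+1)^3 - 20(j+1)) = 204j^3 - 153j^2 - 233j - 31, which is nonnegative for all j ≥ 6.
Combining, 2·5^(j + 1) ≥ 51(j+1)^3 - 20(j+1).
This completes the induction.
Hence the smallest such M is 6.

M = 6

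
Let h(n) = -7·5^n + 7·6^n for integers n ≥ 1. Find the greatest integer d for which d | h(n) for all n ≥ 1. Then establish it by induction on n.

d = 7

Computing the first values: h(1) = 7 and h(2) = 77; gcd(7, 77) = 7, so d ≤ 7.
We prove 7 | -7·5^n + 7·6^n for all n ≥ 1 by induction on n.
Base step (n = 1): h(1) = 7 = 7·(1), so 7 | h(1).
Inductive step: assume the claim holds for n = k, i.e. 7 | h(k). Then
h(k+1) − 6·h(k) = (-7·5^(k+1) + 7·6^(k+1)) − 6·(-7·5^k + 7·6^k) = (-7)·5^k·(5 − 6) = (7)·5^k. Since 7 | h(k) by the inductive hypothesis, 7 | 6·h(k); and 7 | 7 since 7 = 7·1. Therefore 7 | h(k+1).
This completes the induction.
Therefore the largest such d is 7.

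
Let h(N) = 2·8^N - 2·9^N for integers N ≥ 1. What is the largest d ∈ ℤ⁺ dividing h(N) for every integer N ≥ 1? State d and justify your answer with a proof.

Computing the first values: h(1) = -2 and h(2) = -34; gcd(-2, -34) = 2, so d ≤ 2.
We prove 2 | 2·8^N - 2·9^N for all N ≥ 1 by induction on N.
Base case (N = 1): h(1) = -2 = 2·(-1), so 2 | h(1).
For the inductive step, assume it holds for an arbitrary i ≥ 1, i.e. 2 | h(i). Then
h(i+1) − 9·h(i) = (2·8^(i+1) - 2·9^(i+1)) − 9·(2·8^i - 2·9^i) = (2)·8^i·(8 − 9) = (-2)·8^i. Since 2 | h(i) by the inductive hypothesis, 2 | 9·h(i); and 2 | -2 since -2 = 2·-1. Therefore 2 | h(i+1).
By induction, the statement is established for all N ≥ 1.
Therefore the largest such d is 2.

d = 2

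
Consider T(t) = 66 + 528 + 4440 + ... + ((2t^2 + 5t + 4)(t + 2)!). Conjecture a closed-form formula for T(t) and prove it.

We claim T(t) = (2t + 1)(t + 3)! - 6 for all t ≥ 1.
When t = 1: T(1) = 66, and the closed form gives 66. They agree.
Inductive step: assume the claim holds for t = i, so T(i) = (2i + 1)(i + 3)! - 6.
Then T(i+1) = T(i) + ((2i^2 + 9i + 11)(i + 3)!) = ((2i + 1)(i + 3)! - 6) + ((2i^2 + 9i + 11)(i + 3)!).
Simplifying, T(i+1) = (2(i+1) + 1)((i+1) + 3)! - 6,
which is the closed form with t = i+1.
This completes the induction.

T(t) = (2t + 1)(t + 3)! - 6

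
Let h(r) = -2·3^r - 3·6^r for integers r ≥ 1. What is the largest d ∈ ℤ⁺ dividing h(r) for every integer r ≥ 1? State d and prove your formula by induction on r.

d = 6

Computing the first values: h(1) = -24 and h(2) = -126; gcd(-24, -126) = 6, so d ≤ 6.
We prove 6 | -2·3^r - 3·6^r for all r ≥ 1 by induction on r.
For the base case r = 1: h(1) = -24 = 6·(-4), so 6 | h(1).
Suppose the result is true for r = j, i.e. 6 | h(j). Then
h(j+1) − 6·h(j) = (-2·3^(j+1) - 3·6^(j+1)) − 6·(-2·3^j - 3·6^j) = (-2)·3^j·(3 − 6) = (6)·3^j. Since 6 | h(j) by the inductive hypothesis, 6 | 6·h(j); and 6 | 6 since 6 = 6·1. Therefore 6 | h(j+1).
This completes the induction.
Therefore the largest such d is 6.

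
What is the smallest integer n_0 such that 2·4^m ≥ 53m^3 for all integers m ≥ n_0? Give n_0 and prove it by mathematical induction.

n_0 = 7

At m = 6: 8192 < 11448, so the inequality fails and n_0 ≥ 7. We prove 2·4^m ≥ 53m^3 for all m ≥ 7.
Base case (m = 7): 2·4^m = 32768 and 53m^3 = 18179, so 32768 ≥ 18179.
Inductive step: assume the claim holds for m = p, so 2·4^p ≥ 53p^3.
Then 2·4^(p + 1) = 4·(2·4^p) ≥ 4·(53p^3).
Also, for p ≥ 7 we have 4·(53p^3) ≥ 53(p+1)^3, since 4 ≥ (1 + 1/p)^3 for all p ≥ 7.
Combining, 2·4^(p + 1) ≥ 53(p+1)^3.
By induction, the statement is established for all m ≥ 7.
Hence the smallest such n_0 is 7.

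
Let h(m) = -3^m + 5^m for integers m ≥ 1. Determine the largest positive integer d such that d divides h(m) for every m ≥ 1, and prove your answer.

d = 2

Computing the first values: h(1) = 2 and h(2) = 16; gcd(2, 16) = 2, so d ≤ 2.
We prove 2 | -3^m + 5^m for all m ≥ 1 by induction on m.
Base case (m = 1): h(1) = 2 = 2·(1), so 2 | h(1).
Suppose the result is true for m = i, i.e. 2 | h(i). Then
5^{i+1} − 3^{i+1} = 5·5^i − 3·3^i = 5·(5^i − 3^i) + (2)·3^i. The first term is divisible by 2 by the inductive hypothesis, and the second term (2)·3^i is divisible by 2 since 2 | 2. Hence 2 | h(i+1).
By induction, the statement is established for all m ≥ 1.
Therefore the largest such d is 2.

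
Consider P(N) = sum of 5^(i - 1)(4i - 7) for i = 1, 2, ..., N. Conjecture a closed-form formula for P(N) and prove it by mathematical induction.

P(N) = 5^N(N - 2) + 2

We claim P(N) = 5^N(N - 2) + 2 for all N ≥ 1.
Base case (N = 1): P(1) = -3, and the closed form gives -3. They agree.
Suppose the result is true for N = i, so P(i) = 5^i(i - 2) + 2.
Then P(i+1) = P(i) + (5^i(4i - 3)) = (5^i(i - 2) + 2) + (5^i(4i - 3)).
Simplifying, P(i+1) = 5^(i + 1)i - 5^(i + 1) + 2 = 5^(i+1)((i+1) - 2) + 2,
which is the closed form with N = i+1.
This completes the induction.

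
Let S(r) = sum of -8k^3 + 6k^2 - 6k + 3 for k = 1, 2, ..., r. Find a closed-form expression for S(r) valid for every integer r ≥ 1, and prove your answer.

We claim S(r) = -r(2r^3 + 2r^2 + 2r - 1) for all r ≥ 1.
Base step (r = 1): S(1) = -5, and the closed form gives -5. They agree.
Inductive step: assume the claim holds for r = k, so S(k) = k(-2k^3 - 2k^2 - 2k + 1).
Then S(k+1) = S(k) + (-8k^3 - 18k^2 - 18k - 5) = (k(-2k^3 - 2k^2 - 2k + 1)) + (-8k^3 - 18k^2 - 18k - 5).
Simplifying, S(k+1) = -(k + 1)(2k^3 + 8k^2 + 12k + 5) = -(k+1)(2(k+1)^3 + 2(k+1)^2 + 2(k+1) - 1),
which is the closed form with r = k+1.
By induction, the statement is established for all r ≥ 1.

S(r) = -r(2r^3 + 2r^2 + 2r - 1)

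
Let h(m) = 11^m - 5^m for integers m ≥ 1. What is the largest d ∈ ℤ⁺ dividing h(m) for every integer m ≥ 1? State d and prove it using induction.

Computing the first values: h(1) = 6 and h(2) = 96; gcd(6, 96) = 6, so d ≤ 6.
We prove 6 | 11^m - 5^m for all m ≥ 1 by induction on m.
Base case (m = 1): h(1) = 6 = 6·(1), so 6 | h(1).
Suppose the result is true for m = i, i.e. 6 | h(i). Then
11^{i+1} − 5^{i+1} = 11·11^i − 5·5^i = 11·(11^i − 5^i) + (6)·5^i. The first term is divisible by 6 by the inductive hypothesis, and the second term (6)·5^i is divisible by 6 since 6 | 6. Hence 6 | h(i+1).
Hence, by induction on m, the claim holds for every m ≥ 1.
Therefore the largest such d is 6.

d = 6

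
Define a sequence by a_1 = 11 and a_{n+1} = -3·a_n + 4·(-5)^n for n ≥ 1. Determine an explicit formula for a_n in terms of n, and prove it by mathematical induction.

Computing the first terms: a_1 = 11, a_2 = -53, a_3 = 259. This suggests a_n = (-3)^(n - 1) - 2(-5)^n.
Base step (n = 1): the formula gives 11 = 11 = a_1.
Suppose the result is true for n = k, so a_k = (-3)^(k - 1) - 2(-5)^k.
Then a_{k+1} = -3·a_k + 4·(-5)^k = -3·((-3)^(k - 1) - 2(-5)^k) + 4·(-5)^k = (-3)^k - 2(-5)^(k + 1) = (-3)^((k+1) - 1) - 2(-5)^(k+1),
which is the claimed formula at n = k+1.
By the principle of mathematical induction, the result holds for all n ≥ 1.

a_n = (-3)^(n - 1) - 2(-5)^n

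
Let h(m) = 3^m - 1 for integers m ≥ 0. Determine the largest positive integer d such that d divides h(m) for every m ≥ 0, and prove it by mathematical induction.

d = 2

Computing the first values: h(0) = 0 and h(1) = 2; gcd(0, 2) = 2, so d ≤ 2.
We prove 2 | 3^m - 1 for all m ≥ 0 by induction on m.
When m = 0: h(0) = 0 = 2·(0), so 2 | h(0).
Suppose the result is true for m = i, i.e. 2 | h(i). Then
h(i+1) = 3^(i+1) - 1 = 3·(3^i - 1) + 2 = 3·h(i) + 2. The first term is divisible by 2 by the inductive hypothesis, and 2 is divisible by 2. Hence 2 | h(i+1).
By induction, the statement is established for all m ≥ 0.
Therefore the largest such d is 2.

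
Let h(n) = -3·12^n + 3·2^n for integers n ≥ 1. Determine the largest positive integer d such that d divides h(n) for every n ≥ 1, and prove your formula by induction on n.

Computing the first values: h(1) = -30 and h(2) = -420; gcd(-30, -420) = 30, so d ≤ 30.
We prove 30 | -3·12^n + 3·2^n for all n ≥ 1 by induction on n.
For the base case n = 1: h(1) = -30 = 30·(-1), so 30 | h(1).
Inductive step: assume the claim holds for n = i, i.e. 30 | h(i). Then
h(i+1) − 12·h(i) = (-3·12^(i+1) + 3·2^(i+1)) − 12·(-3·12^i + 3·2^i) = (3)·2^i·(2 − 12) = (-30)·2^i. Since 30 | h(i) by the inductive hypothesis, 30 | 12·h(i); and 30 | -30 since -30 = 30·-1. Therefore 30 | h(i+1).
Hence, by induction on n, the claim holds for every n ≥ 1.
Therefore the largest such d is 30.

d = 30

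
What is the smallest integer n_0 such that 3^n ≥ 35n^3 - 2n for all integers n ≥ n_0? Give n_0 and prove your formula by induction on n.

At n = 9: 19683 < 25497, so the inequality fails and n_0 ≥ 10. We prove 3^n ≥ 35n^3 - 2n for all n ≥ 10.
Base case (n = 10): 3^n = 59049 and 35n^3 - 2n = 34980, so 59049 ≥ 34980.
Inductive step: assume the claim holds for n = m, so 3^m ≥ 35m^3 - 2m.
Then 3^(m + 1) = 3·(3^m) ≥ 3·(35m^3 - 2m).
Also, for m ≥ 10 we have 3·(35m^3 - 2m) ≥ 35(m+1)^3 - 2(m+1), since 3·(35m^3 - 2m) − (35(m+1)^3 - 2(m+1)) = 70m^3 - 105m^2 - 109m - 33, which is nonnegative for all m ≥ 10.
Combining, 3^(m + 1) ≥ 35(m+1)^3 - 2(m+1).
This completes the induction.
Hence the smallest such n_0 is 10.

n_0 = 10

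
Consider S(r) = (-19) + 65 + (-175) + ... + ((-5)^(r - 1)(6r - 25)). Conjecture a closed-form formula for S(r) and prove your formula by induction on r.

We claim S(r) = (-5)^r(-r + 4) - 4 for all r ≥ 1.
Base step (r = 1): S(1) = -19, and the closed form gives -19. They agree.
Inductive step: assume the claim holds for r = i, so S(i) = (-5)^i(-i + 4) - 4.
Then S(i+1) = S(i) + ((-5)^i(6i - 19)) = ((-5)^i(-i + 4) - 4) + ((-5)^i(6i - 19)).
Simplifying, S(i+1) = 5(-5)^i·i - 15(-5)^i - 4 = (-5)^(i+1)(-(i+1) + 4) - 4,
which is the closed form with r = i+1.
This completes the induction.

S(r) = (-5)^r(-r + 4) - 4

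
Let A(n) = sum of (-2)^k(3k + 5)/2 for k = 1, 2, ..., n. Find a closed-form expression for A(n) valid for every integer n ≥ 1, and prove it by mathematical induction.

A(n) = (-2)^n(n + 2) - 2

We claim A(n) = (-2)^n(n + 2) - 2 for all n ≥ 1.
Base case (n = 1): A(1) = -8, and the closed form gives -8. They agree.
Inductive step: suppose the statement holds for some k ≥ 1, so A(k) = (-2)^k(k + 2) - 2.
Then A(k+1) = A(k) + ((-2)^k(-3k - 8)) = ((-2)^k(k + 2) - 2) + ((-2)^k(-3k - 8)).
Simplifying, A(k+1) = -2(-2)^k·k - 6(-2)^k - 2 = (-2)^(k+1)((k+1) + 2) - 2,
which is the closed form with n = k+1.
By the principle of mathematical induction, the result holds for all n ≥ 1.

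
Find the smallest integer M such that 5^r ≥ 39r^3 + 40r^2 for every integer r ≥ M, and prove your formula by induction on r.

M = 6

At r = 5: 3125 < 5875, so the inequality fails and M ≥ 6. We prove 5^r ≥ 39r^3 + 40r^2 for all r ≥ 6.
For the base case r = 6: 5^r = 15625 and 39r^3 + 40r^2 = 9864, so 15625 ≥ 9864.
For the inductive step, assume it holds for an arbitrary p ≥ 6, so 5^p ≥ 39p^3 + 40p^2.
Then 5^(p + 1) = 5·(5^p) ≥ 5·(39p^3 + 40p^2).
Also, for p ≥ 6 we have 5·(39p^3 + 40p^2) ≥ 39(p+1)^3 + 40(p+1)^2, since 5·(39p^3 + 40p^2) − (39(p+1)^3 + 40(p+1)^2) = 156p^3 + 43p^2 - 197p - 79, which is nonnegative for all p ≥ 6.
Combining, 5^(p + 1) ≥ 39(p+1)^3 + 40(p+1)^2.
By induction, the statement is established for all r ≥ 6.
Hence the smallest such M is 6.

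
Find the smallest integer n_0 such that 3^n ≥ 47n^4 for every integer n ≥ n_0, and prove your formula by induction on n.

At n = 12: 531441 < 974592, so the inequality fails and n_0 ≥ 13. We prove 3^n ≥ 47n^4 for all n ≥ 13.
Base step (n = 13): 3^n = 1594323 and 47n^4 = 1342367, so 1594323 ≥ 1342367.
Inductive step: suppose the statement holds for some p ≥ 13, so 3^p ≥ 47p^4.
Then 3^(p + 1) = 3·(3^p) ≥ 3·(47p^4).
Also, for p ≥ 13 we have 3·(47p^4) ≥ 47(p+1)^4, since 3 ≥ (1 + 1/p)^4 for all p ≥ 13.
Combining, 3^(p + 1) ≥ 47(p+1)^4.
Hence, by induction on n, the claim holds for every n ≥ 13.
Hence the smallest such n_0 is 13.

n_0 = 13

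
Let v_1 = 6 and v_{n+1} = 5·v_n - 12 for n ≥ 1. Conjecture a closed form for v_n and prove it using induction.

v_n = 3·5^(n - 1) + 3

Computing the first terms: v_1 = 6, v_2 = 18, v_3 = 78. This suggests v_n = 3·5^(n - 1) + 3.
Base step (n = 1): the formula gives 6 = 6 = v_1.
Suppose the result is true for n = p, so v_p = 3·5^(p - 1) + 3.
Then v_{p+1} = 5·v_p - 12 = 5·(3·5^(p - 1) + 3) - 12 = 3·5^p + 3 = 3·5^((p+1) - 1) + 3,
which is the claimed formula at n = p+1.
Hence, by induction on n, the claim holds for every n ≥ 1.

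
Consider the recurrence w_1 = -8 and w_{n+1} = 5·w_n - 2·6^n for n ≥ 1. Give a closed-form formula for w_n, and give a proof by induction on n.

w_n = 4·5^(n - 1) - 2·6^n

Computing the first terms: w_1 = -8, w_2 = -52, w_3 = -332. This suggests w_n = 4·5^(n - 1) - 2·6^n.
For the base case n = 1: the formula gives -8 = -8 = w_1.
Inductive step: assume the claim holds for n = p, so w_p = 4·5^(p - 1) - 2·6^p.
Then w_{p+1} = 5·w_p - 2·6^p = 5·(4·5^(p - 1) - 2·6^p) - 2·6^p = 4·5^p - 2·6^(p + 1) = 4·5^((p+1) - 1) - 2·6^(p+1),
which is the claimed formula at n = p+1.
By the principle of mathematical induction, the result holds for all n ≥ 1.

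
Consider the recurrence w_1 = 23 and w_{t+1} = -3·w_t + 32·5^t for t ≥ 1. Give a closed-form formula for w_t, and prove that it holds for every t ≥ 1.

w_t = -(-3)^t + 4·5^t

Computing the first terms: w_1 = 23, w_2 = 91, w_3 = 527. This suggests w_t = -(-3)^t + 4·5^t.
Base case (t = 1): the formula gives 23 = 23 = w_1.
Inductive step: assume the claim holds for t = i, so w_i = -(-3)^i + 4·5^i.
Then w_{i+1} = -3·w_i + 32·5^i = -3·(-(-3)^i + 4·5^i) + 32·5^i = -(-3)^(i + 1) + 4·5^(i + 1),
which is the claimed formula at t = i+1.
By the principle of mathematical induction, the result holds for all t ≥ 1.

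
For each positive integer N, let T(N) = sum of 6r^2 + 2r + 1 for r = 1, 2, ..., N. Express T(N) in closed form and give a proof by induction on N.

T(N) = N(2N^2 + 4N + 3)

We claim T(N) = N(2N^2 + 4N + 3) for all N ≥ 1.
For the base case N = 1: T(1) = 9, and the closed form gives 9. They agree.
Inductive step: suppose the statement holds for some r ≥ 1, so T(r) = r(2r^2 + 4r + 3).
Then T(r+1) = T(r) + (6r^2 + 14r + 9) = (r(2r^2 + 4r + 3)) + (6r^2 + 14r + 9).
Simplifying, T(r+1) = (r + 1)(2r^2 + 8r + 9) = (r+1)(2(r+1)^2 + 4(r+1) + 3),
which is the closed form with N = r+1.
This completes the induction.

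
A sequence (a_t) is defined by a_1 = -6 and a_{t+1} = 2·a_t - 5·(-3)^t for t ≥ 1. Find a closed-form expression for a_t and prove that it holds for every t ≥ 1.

a_t = (-3)^t - 3·2^(t - 1)

Computing the first terms: a_1 = -6, a_2 = 3, a_3 = -39. This suggests a_t = (-3)^t - 3·2^(t - 1).
Base case (t = 1): the formula gives -6 = -6 = a_1.
For the inductive step, assume it holds for an arbitrary p ≥ 1, so a_p = (-3)^p - 3·2^(p - 1).
Then a_{p+1} = 2·a_p - 5·(-3)^p = 2·((-3)^p - 3·2^(p - 1)) - 5·(-3)^p = (-3)^(p + 1) - 3·2^p = (-3)^(p+1) - 3·2^((p+1) - 1),
which is the claimed formula at t = p+1.
By the principle of mathematical induction, the result holds for all t ≥ 1.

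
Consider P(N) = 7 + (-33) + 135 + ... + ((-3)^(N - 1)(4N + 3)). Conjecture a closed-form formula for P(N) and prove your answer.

We claim P(N) = -(-3)^N(N + 1) + 1 for all N ≥ 1.
When N = 1: P(1) = 7, and the closed form gives 7. They agree.
Inductive step: suppose the statement holds for some m ≥ 1, so P(m) = -(-3)^m(m + 1) + 1.
Then P(m+1) = P(m) + ((-3)^m(4m + 7)) = (-(-3)^m(m + 1) + 1) + ((-3)^m(4m + 7)).
Simplifying, P(m+1) = 3(-3)^m·m + 6(-3)^m + 1 = -(-3)^(m+1)((m+1) + 1) + 1,
which is the closed form with N = m+1.
By induction, the statement is established for all N ≥ 1.

P(N) = -(-3)^N(N + 1) + 1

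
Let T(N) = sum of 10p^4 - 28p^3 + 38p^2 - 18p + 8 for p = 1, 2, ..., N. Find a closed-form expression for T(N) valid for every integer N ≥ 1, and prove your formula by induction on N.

We claim T(N) = N(2N^4 - 2N^3 + 2N^2 + 3N + 5) for all N ≥ 1.
When N = 1: T(1) = 10, and the closed form gives 10. They agree.
For the inductive step, assume it holds for an arbitrary p ≥ 1, so T(p) = p(2p^4 - 2p^3 + 2p^2 + 3p + 5).
Then T(p+1) = T(p) + (10p^4 + 12p^3 + 14p^2 + 14p + 10) = (p(2p^4 - 2p^3 + 2p^2 + 3p + 5)) + (10p^4 + 12p^3 + 14p^2 + 14p + 10).
Simplifying, T(p+1) = (p + 1)(2p^4 + 6p^3 + 8p^2 + 9p + 10) = (p+1)(2(p+1)^4 - 2(p+1)^3 + 2(p+1)^2 + 3(p+1) + 5),
which is the closed form with N = p+1.
This completes the induction.

T(N) = N(2N^4 - 2N^3 + 2N^2 + 3N + 5)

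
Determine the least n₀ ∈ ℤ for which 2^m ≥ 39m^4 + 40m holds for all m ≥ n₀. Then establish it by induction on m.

n₀ = 24

At m = 23: 8388608 < 10914719, so the inequality fails and n₀ ≥ 24. We prove 2^m ≥ 39m^4 + 40m for all m ≥ 24.
For the base case m = 24: 2^m = 16777216 and 39m^4 + 40m = 12940224, so 16777216 ≥ 12940224.
Suppose the result is true for m = i, so 2^i ≥ 39i^4 + 40i.
Then 2^(i + 1) = 2·(2^i) ≥ 2·(39i^4 + 40i).
Also, for i ≥ 24 we have 2·(39i^4 + 40i) ≥ 39(i+1)^4 + 40(i+1), since 2·(39i^4 + 40i) − (39(i+1)^4 + 40(i+1)) = 39i^4 - 156i^3 - 234i^2 - 116i - 79, which is nonnegative for all i ≥ 24.
Combining, 2^(i + 1) ≥ 39(i+1)^4 + 40(i+1).
By induction, the statement is established for all m ≥ 24.
Hence the smallest such n₀ is 24.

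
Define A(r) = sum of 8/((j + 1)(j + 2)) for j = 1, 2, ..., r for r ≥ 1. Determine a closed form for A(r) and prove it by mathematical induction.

A(r) = 4r/(r + 2)

We claim A(r) = 4r/(r + 2) for all r ≥ 1.
For the base case r = 1: A(1) = 4/3, and the closed form gives 4/3. They agree.
For the inductive step, assume it holds for an arbitrary j ≥ 1, so A(j) = 4j/(j + 2).
Then A(j+1) = A(j) + (8/((j + 2)(j + 3))) = (4j/(j + 2)) + (8/((j + 2)(j + 3))).
Simplifying, A(j+1) = 4(j + 1)/(j + 3) = 4(j+1)/((j+1) + 2),
which is the closed form with r = j+1.
By induction, the statement is established for all r ≥ 1.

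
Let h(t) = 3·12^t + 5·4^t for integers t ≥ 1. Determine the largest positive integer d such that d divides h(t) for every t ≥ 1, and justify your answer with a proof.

Computing the first values: h(1) = 56 and h(2) = 512; gcd(56, 512) = 8, so d ≤ 8.
We prove 8 | 3·12^t + 5·4^t for all t ≥ 1 by induction on t.
Base case (t = 1): h(1) = 56 = 8·(7), so 8 | h(1).
Inductive step: assume the claim holds for t = j, i.e. 8 | h(j). Then
h(j+1) − 12·h(j) = (3·12^(j+1) + 5·4^(j+1)) − 12·(3·12^j + 5·4^j) = (5)·4^j·(4 − 12) = (-40)·4^j. Since 8 | h(j) by the inductive hypothesis, 8 | 12·h(j); and 8 | -40 since -40 = 8·-5. Therefore 8 | h(j+1).
Hence, by induction on t, the claim holds for every t ≥ 1.
Therefore the largest such d is 8.

d = 8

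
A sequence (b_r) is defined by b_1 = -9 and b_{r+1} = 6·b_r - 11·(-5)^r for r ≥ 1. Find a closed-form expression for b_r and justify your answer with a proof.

Computing the first terms: b_1 = -9, b_2 = 1, b_3 = -269. This suggests b_r = (-5)^r - 4·6^(r - 1).
Base case (r = 1): the formula gives -9 = -9 = b_1.
For the inductive step, assume it holds for an arbitrary j ≥ 1, so b_j = (-5)^j - 4·6^(j - 1).
Then b_{j+1} = 6·b_j - 11·(-5)^j = 6·((-5)^j - 4·6^(j - 1)) - 11·(-5)^j = (-5)^(j + 1) - 4·6^j = (-5)^(j+1) - 4·6^((j+1) - 1),
which is the claimed formula at r = j+1.
This completes the induction.

b_r = (-5)^r - 4·6^(r - 1)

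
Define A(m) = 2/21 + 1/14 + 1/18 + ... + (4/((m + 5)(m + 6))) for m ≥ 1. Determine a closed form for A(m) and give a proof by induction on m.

A(m) = 2m/(3(m + 6))

We claim A(m) = 2m/(3(m + 6)) for all m ≥ 1.
Base case (m = 1): A(1) = 2/21, and the closed form gives 2/21. They agree.
For the inductive step, assume it holds for an arbitrary j ≥ 1, so A(j) = 2j/(3(j + 6)).
Then A(j+1) = A(j) + (4/((j + 6)(j + 7))) = (2j/(3(j + 6))) + (4/((j + 6)(j + 7))).
Simplifying, A(j+1) = 2(j + 1)/(3(j + 7)) = 2(j+1)/(3((j+1) + 6)),
which is the closed form with m = j+1.
By induction, the statement is established for all m ≥ 1.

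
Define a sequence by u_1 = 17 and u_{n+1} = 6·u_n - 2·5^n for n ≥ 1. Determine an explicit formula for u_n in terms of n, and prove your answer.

Computing the first terms: u_1 = 17, u_2 = 92, u_3 = 502. This suggests u_n = 2·5^n + 7·6^(n - 1).
Base case (n = 1): the formula gives 17 = 17 = u_1.
For the inductive step, assume it holds for an arbitrary k ≥ 1, so u_k = 2·5^k + 7·6^(k - 1).
Then u_{k+1} = 6·u_k - 2·5^k = 6·(2·5^k + 7·6^(k - 1)) - 2·5^k = 2·5^(k + 1) + 7·6^k = 2·5^(k+1) + 7·6^((k+1) - 1),
which is the claimed formula at n = k+1.
By the principle of mathematical induction, the result holds for all n ≥ 1.

u_n = 2·5^n + 7·6^(n - 1)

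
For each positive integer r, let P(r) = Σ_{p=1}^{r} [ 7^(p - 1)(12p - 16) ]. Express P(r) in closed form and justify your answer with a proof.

We claim P(r) = 7^r(2r - 3) + 3 for all r ≥ 1.
When r = 1: P(1) = -4, and the closed form gives -4. They agree.
Inductive step: suppose the statement holds for some p ≥ 1, so P(p) = 7^p(2p - 3) + 3.
Then P(p+1) = P(p) + (7^p(12p - 4)) = (7^p(2p - 3) + 3) + (7^p(12p - 4)).
Simplifying, P(p+1) = 14·7^p·p - 7·7^p + 3 = 7^(p+1)(2(p+1) - 3) + 3,
which is the closed form with r = p+1.
By induction, the statement is established for all r ≥ 1.

P(r) = 7^r(2r - 3) + 3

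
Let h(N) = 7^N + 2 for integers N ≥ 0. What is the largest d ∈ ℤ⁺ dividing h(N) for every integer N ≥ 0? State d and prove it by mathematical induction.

d = 3

Computing the first values: h(0) = 3 and h(1) = 9; gcd(3, 9) = 3, so d ≤ 3.
We prove 3 | 7^N + 2 for all N ≥ 0 by induction on N.
When N = 0: h(0) = 3 = 3·(1), so 3 | h(0).
Inductive step: assume the claim holds for N = m, i.e. 3 | h(m). Then
h(m+1) = 7^(m+1) + 2 = 7·(7^m + 2) - 12 = 7·h(m) - 12. The first term is divisible by 3 by the inductive hypothesis, and -12 is divisible by 3. Hence 3 | h(m+1).
By the principle of mathematical induction, the result holds for all N ≥ 0.
Therefore the largest such d is 3.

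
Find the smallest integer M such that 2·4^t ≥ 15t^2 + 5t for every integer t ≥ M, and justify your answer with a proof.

At t = 3: 128 < 150, so the inequality fails and M ≥ 4. We prove 2·4^t ≥ 15t^2 + 5t for all t ≥ 4.
Base step (t = 4): 2·4^t = 512 and 15t^2 + 5t = 260, so 512 ≥ 260.
Inductive step: suppose the statement holds for some k ≥ 4, so 2·4^k ≥ 15k^2 + 5k.
Then 2·4^(k + 1) = 4·(2·4^k) ≥ 4·(15k^2 + 5k).
Also, for k ≥ 4 we have 4·(15k^2 + 5k) ≥ 15(k+1)^2 + 5(k+1), since 4·(15k^2 + 5k) − (15(k+1)^2 + 5(k+1)) = 45k^2 - 15k - 20, which is nonnegative for all k ≥ 4.
Combining, 2·4^(k + 1) ≥ 15(k+1)^2 + 5(k+1).
By induction, the statement is established for all t ≥ 4.
Hence the smallest such M is 4.

M = 4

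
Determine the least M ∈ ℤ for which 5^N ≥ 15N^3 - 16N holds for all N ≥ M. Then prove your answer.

At N = 4: 625 < 896, so the inequality fails and M ≥ 5. We prove 5^N ≥ 15N^3 - 16N for all N ≥ 5.
When N = 5: 5^N = 3125 and 15N^3 - 16N = 1795, so 3125 ≥ 1795.
Inductive step: suppose the statement holds for some r ≥ 5, so 5^r ≥ 15r^3 - 16r.
Then 5^(r + 1) = 5·(5^r) ≥ 5·(15r^3 - 16r).
Also, for r ≥ 5 we have 5·(15r^3 - 16r) ≥ 15(r+1)^3 - 16(r+1), since 5·(15r^3 - 16r) − (15(r+1)^3 - 16(r+1)) = 60r^3 - 45r^2 - 109r + 1, which is nonnegative for all r ≥ 5.
Combining, 5^(r + 1) ≥ 15(r+1)^3 - 16(r+1).
By the principle of mathematical induction, the result holds for all N ≥ 5.
Hence the smallest such M is 5.

M = 5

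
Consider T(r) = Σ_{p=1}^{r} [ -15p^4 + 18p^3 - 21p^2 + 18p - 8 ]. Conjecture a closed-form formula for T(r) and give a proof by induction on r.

T(r) = -r(3r^4 + 3r^3 + 3r^2 - 3r + 2)

We claim T(r) = -r(3r^4 + 3r^3 + 3r^2 - 3r + 2) for all r ≥ 1.
Base step (r = 1): T(1) = -8, and the closed form gives -8. They agree.
Suppose the result is true for r = p, so T(p) = p(-3p^4 - 3p^3 - 3p^2 + 3p - 2).
Then T(p+1) = T(p) + (-15p^4 - 42p^3 - 57p^2 - 30p - 8) = (p(-3p^4 - 3p^3 - 3p^2 + 3p - 2)) + (-15p^4 - 42p^3 - 57p^2 - 30p - 8).
Simplifying, T(p+1) = -(p + 1)(3p^4 + 15p^3 + 30p^2 + 24p + 8) = -(p+1)(3(p+1)^4 + 3(p+1)^3 + 3(p+1)^2 - 3(p+1) + 2),
which is the closed form with r = p+1.
This completes the induction.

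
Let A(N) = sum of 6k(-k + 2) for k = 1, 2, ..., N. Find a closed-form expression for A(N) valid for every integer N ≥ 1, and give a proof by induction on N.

A(N) = -N(N + 1)(2N - 5)

We claim A(N) = -N(N + 1)(2N - 5) for all N ≥ 1.
For the base case N = 1: A(1) = 6, and the closed form gives 6. They agree.
Inductive step: suppose the statement holds for some k ≥ 1, so A(k) = k(-2k^2 + 3k + 5).
Then A(k+1) = A(k) + (-6k^2 + 6) = (k(-2k^2 + 3k + 5)) + (-6k^2 + 6).
Simplifying, A(k+1) = -(k + 1)(k + 2)(2k - 3) = -(k+1)((k+1) + 1)(2(k+1) - 5),
which is the closed form with N = k+1.
By induction, the statement is established for all N ≥ 1.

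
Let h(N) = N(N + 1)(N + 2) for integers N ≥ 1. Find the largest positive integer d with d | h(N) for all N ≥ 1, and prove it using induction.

d = 6

Computing the first values: h(1) = 6 and h(2) = 24; gcd(6, 24) = 6, so d ≤ 6.
We prove 6 | N(N + 1)(N + 2) for all N ≥ 1 by induction on N.
Base case (N = 1): h(1) = 6 = 6·(1), so 6 | h(1).
Suppose the result is true for N = r, i.e. 6 | h(r). Then
h(r+1) − h(r) = (r+1)·(r+2)·(r+3) − r·(r+1)·(r+2) = (r+1)·(r+2)·[(r+3) − r] = 3·(r+1)·(r+2). The product of 2 consecutive integers is divisible by (2)! = 2, so h(r+1) − h(r) is divisible by 3·2 = 6. By the inductive hypothesis 6 | h(r), hence 6 | h(r+1).
Hence, by induction on N, the claim holds for every N ≥ 1.
Therefore the largest such d is 6.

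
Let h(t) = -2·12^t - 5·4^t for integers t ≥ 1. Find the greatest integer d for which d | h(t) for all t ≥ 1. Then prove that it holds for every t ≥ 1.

d = 4

Computing the first values: h(1) = -44 and h(2) = -368; gcd(-44, -368) = 4, so d ≤ 4.
We prove 4 | -2·12^t - 5·4^t for all t ≥ 1 by induction on t.
Base step (t = 1): h(1) = -44 = 4·(-11), so 4 | h(1).
For the inductive step, assume it holds for an arbitrary m ≥ 1, i.e. 4 | h(m). Then
h(m+1) − 12·h(m) = (-2·12^(m+1) - 5·4^(m+1)) − 12·(-2·12^m - 5·4^m) = (-5)·4^m·(4 − 12) = (40)·4^m. Since 4 | h(m) by the inductive hypothesis, 4 | 12·h(m); and 4 | 40 since 40 = 4·10. Therefore 4 | h(m+1).
By induction, the statement is established for all t ≥ 1.
Therefore the largest such d is 4.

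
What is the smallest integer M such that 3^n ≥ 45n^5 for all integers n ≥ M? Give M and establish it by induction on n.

At n = 16: 43046721 < 47185920, so the inequality fails and M ≥ 17. We prove 3^n ≥ 45n^5 for all n ≥ 17.
For the base case n = 17: 3^n = 129140163 and 45n^5 = 63893565, so 129140163 ≥ 63893565.
Suppose the result is true for n = j, so 3^j ≥ 45j^5.
Then 3^(j + 1) = 3·(3^j) ≥ 3·(45j^5).
Also, for j ≥ 17 we have 3·(45j^5) ≥ 45(j+1)^5, since 3 ≥ (1 + 1/j)^5 for all j ≥ 17.
Combining, 3^(j + 1) ≥ 45(j+1)^5.
Hence, by induction on n, the claim holds for every n ≥ 17.
Hence the smallest such M is 17.

M = 17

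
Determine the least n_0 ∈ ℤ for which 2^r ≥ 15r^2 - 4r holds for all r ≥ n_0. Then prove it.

n_0 = 11

At r = 10: 1024 < 1460, so the inequality fails and n_0 ≥ 11. We prove 2^r ≥ 15r^2 - 4r for all r ≥ 11.
Base step (r = 11): 2^r = 2048 and 15r^2 - 4r = 1771, so 2048 ≥ 1771.
Inductive step: suppose the statement holds for some m ≥ 11, so 2^m ≥ 15m^2 - 4m.
Then 2^(m + 1) = 2·(2^m) ≥ 2·(15m^2 - 4m).
Also, for m ≥ 11 we have 2·(15m^2 - 4m) ≥ 15(m+1)^2 - 4(m+1), since 2·(15m^2 - 4m) − (15(m+1)^2 - 4(m+1)) = 15m^2 - 34m - 11, which is nonnegative for all m ≥ 11.
Combining, 2^(m + 1) ≥ 15(m+1)^2 - 4(m+1).
By the principle of mathematical induction, the result holds for all r ≥ 11.
Hence the smallest such n_0 is 11.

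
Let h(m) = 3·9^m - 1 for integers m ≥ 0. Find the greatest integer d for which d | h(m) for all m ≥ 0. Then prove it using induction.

d = 2

Computing the first values: h(0) = 2 and h(1) = 26; gcd(2, 26) = 2, so d ≤ 2.
We prove 2 | 3·9^m - 1 for all m ≥ 0 by induction on m.
When m = 0: h(0) = 2 = 2·(1), so 2 | h(0).
Suppose the result is true for m = p, i.e. 2 | h(p). Then
h(p+1) = 3·9^(p+1) - 1 = 9·(3·9^p - 1) + 8 = 9·h(p) + 8. The first term is divisible by 2 by the inductive hypothesis, and 8 is divisible by 2. Hence 2 | h(p+1).
By induction, the statement is established for all m ≥ 0.
Therefore the largest such d is 2.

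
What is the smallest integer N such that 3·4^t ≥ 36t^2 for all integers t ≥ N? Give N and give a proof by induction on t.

At t = 3: 192 < 324, so the inequality fails and N ≥ 4. We prove 3·4^t ≥ 36t^2 for all t ≥ 4.
For the base case t = 4: 3·4^t = 768 and 36t^2 = 576, so 768 ≥ 576.
Suppose the result is true for t = m, so 3·4^m ≥ 36m^2.
Then 3·4^(m + 1) = 4·(3·4^m) ≥ 4·(36m^2).
Also, for m ≥ 4 we have 4·(36m^2) ≥ 36(m+1)^2, since 4 ≥ (1 + 1/m)^2 for all m ≥ 4.
Combining, 3·4^(m + 1) ≥ 36(m+1)^2.
By induction, the statement is established for all t ≥ 4.
Hence the smallest such N is 4.

N = 4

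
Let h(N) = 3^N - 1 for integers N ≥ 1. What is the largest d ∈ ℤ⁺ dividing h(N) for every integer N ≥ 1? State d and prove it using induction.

d = 2

Computing the first values: h(1) = 2 and h(2) = 8; gcd(2, 8) = 2, so d ≤ 2.
We prove 2 | 3^N - 1 for all N ≥ 1 by induction on N.
Base step (N = 1): h(1) = 2 = 2·(1), so 2 | h(1).
Inductive step: suppose the statement holds for some j ≥ 1, i.e. 2 | h(j). Then
3^{j+1} − 1^{j+1} = 3·3^j − 1·1^j = 3·(3^j − 1^j) + (2)·1^j. The first term is divisible by 2 by the inductive hypothesis, and the second term (2)·1^j is divisible by 2 since 2 | 2. Hence 2 | h(j+1).
By the principle of mathematical induction, the result holds for all N ≥ 1.
Therefore the largest such d is 2.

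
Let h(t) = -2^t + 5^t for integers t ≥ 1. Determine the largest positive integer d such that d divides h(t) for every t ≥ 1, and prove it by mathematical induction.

Computing the first values: h(1) = 3 and h(2) = 21; gcd(3, 21) = 3, so d ≤ 3.
We prove 3 | -2^t + 5^t for all t ≥ 1 by induction on t.
Base case (t = 1): h(1) = 3 = 3·(1), so 3 | h(1).
Suppose the result is true for t = r, i.e. 3 | h(r). Then
5^{r+1} − 2^{r+1} = 5·5^r − 2·2^r = 5·(5^r − 2^r) + (3)·2^r. The first term is divisible by 3 by the inductive hypothesis, and the second term (3)·2^r is divisible by 3 since 3 | 3. Hence 3 | h(r+1).
Hence, by induction on t, the claim holds for every t ≥ 1.
Therefore the largest such d is 3.

d = 3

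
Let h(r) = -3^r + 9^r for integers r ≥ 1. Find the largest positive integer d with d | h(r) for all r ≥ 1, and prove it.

d = 6

Computing the first values: h(1) = 6 and h(2) = 72; gcd(6, 72) = 6, so d ≤ 6.
We prove 6 | -3^r + 9^r for all r ≥ 1 by induction on r.
Base step (r = 1): h(1) = 6 = 6·(1), so 6 | h(1).
Inductive step: suppose the statement holds for some i ≥ 1, i.e. 6 | h(i). Then
9^{i+1} − 3^{i+1} = 9·9^i − 3·3^i = 9·(9^i − 3^i) + (6)·3^i. The first term is divisible by 6 by the inductive hypothesis, and the second term (6)·3^i is divisible by 6 since 6 | 6. Hence 6 | h(i+1).
By the principle of mathematical induction, the result holds for all r ≥ 1.
Therefore the largest such d is 6.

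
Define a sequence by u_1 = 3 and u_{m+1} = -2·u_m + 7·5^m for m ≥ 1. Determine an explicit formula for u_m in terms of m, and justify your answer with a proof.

u_m = (-2)^m + 5^m

Computing the first terms: u_1 = 3, u_2 = 29, u_3 = 117. This suggests u_m = (-2)^m + 5^m.
For the base case m = 1: the formula gives 3 = 3 = u_1.
Inductive step: assume the claim holds for m = i, so u_i = (-2)^i + 5^i.
Then u_{i+1} = -2·u_i + 7·5^i = -2·((-2)^i + 5^i) + 7·5^i = (-2)^(i + 1) + 5^(i + 1),
which is the claimed formula at m = i+1.
By the principle of mathematical induction, the result holds for all m ≥ 1.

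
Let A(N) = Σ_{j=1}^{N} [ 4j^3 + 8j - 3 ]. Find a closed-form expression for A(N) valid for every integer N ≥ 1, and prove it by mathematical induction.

We claim A(N) = N(N^3 + 2N^2 + 5N + 1) for all N ≥ 1.
For the base case N = 1: A(1) = 9, and the closed form gives 9. They agree.
Inductive step: suppose the statement holds for some j ≥ 1, so A(j) = j(j^3 + 2j^2 + 5j + 1).
Then A(j+1) = A(j) + (8j + 4(j + 1)^3 + 5) = (j(j^3 + 2j^2 + 5j + 1)) + (8j + 4(j + 1)^3 + 5).
Simplifying, A(j+1) = (j + 1)(j^3 + 5j^2 + 12j + 9) = (j+1)((j+1)^3 + 2(j+1)^2 + 5(j+1) + 1),
which is the closed form with N = j+1.
This completes the induction.

A(N) = N(N^3 + 2N^2 + 5N + 1)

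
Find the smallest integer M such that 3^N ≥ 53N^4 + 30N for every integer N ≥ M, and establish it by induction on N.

M = 13

At N = 12: 531441 < 1099368, so the inequality fails and M ≥ 13. We prove 3^N ≥ 53N^4 + 30N for all N ≥ 13.
When N = 13: 3^N = 1594323 and 53N^4 + 30N = 1514123, so 1594323 ≥ 1514123.
Suppose the result is true for N = r, so 3^r ≥ 53r^4 + 30r.
Then 3^(r + 1) = 3·(3^r) ≥ 3·(53r^4 + 30r).
Also, for r ≥ 13 we have 3·(53r^4 + 30r) ≥ 53(r+1)^4 + 30(r+1), since 3·(53r^4 + 30r) − (53(r+1)^4 + 30(r+1)) = 106r^4 - 212r^3 - 318r^2 - 152r - 83, which is nonnegative for all r ≥ 13.
Combining, 3^(r + 1) ≥ 53(r+1)^4 + 30(r+1).
By induction, the statement is established for all N ≥ 13.
Hence the smallest such M is 13.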